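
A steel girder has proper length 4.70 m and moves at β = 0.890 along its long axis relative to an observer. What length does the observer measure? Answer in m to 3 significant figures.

γ = 1/√(1 − 0.890²) = 2.1932
Length contraction: L = L₀/γ = 4.70/2.1932 = 2.14 m

L ≈ 2.14 m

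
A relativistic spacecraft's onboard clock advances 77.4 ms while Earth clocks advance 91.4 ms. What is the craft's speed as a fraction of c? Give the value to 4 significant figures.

γ = Δt/τ₀ = 91.4/77.4 = 1.18088
β = √(1 − 1/γ²) = √(1 − 1/1.18088²) = 0.5319

β ≈ 0.5319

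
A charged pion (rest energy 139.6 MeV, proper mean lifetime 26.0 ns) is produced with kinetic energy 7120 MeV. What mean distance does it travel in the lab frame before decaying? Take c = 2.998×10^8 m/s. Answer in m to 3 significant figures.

γ = 1 + K/(m₀c²) = 1 + 7120/139.6 = 52.003
β = √(1 − 1/γ²) = 0.99982
Dilated lifetime: γτ₀ = 52.003 × 26.0 ns = 1352.1 ns
d = βc·γτ₀ = 0.99982 × (2.998×10^8 m/s) × 1.3521×10^-6 s = 405 m

d ≈ 405 m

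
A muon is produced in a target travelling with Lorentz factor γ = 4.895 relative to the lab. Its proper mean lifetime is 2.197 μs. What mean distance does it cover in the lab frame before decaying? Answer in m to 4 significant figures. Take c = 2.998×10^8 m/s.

β = √(1 − 1/γ²) = √(1 − 1/4.895²) = 0.978910
Dilated lifetime: Δt = γτ₀ = 4.895 × 2.197 μs = 10.7543 μs
d = vΔt = 0.978910c × 10.7543 μs = 2.93477×10^8 m/s × 1.07543×10^-5 s = 3156 m

d ≈ 3156 m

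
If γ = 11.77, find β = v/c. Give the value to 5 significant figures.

β = √(1 − 1/γ²) = √(1 − 1/11.77²) = √(0.9927815) = 0.99638

β ≈ 0.99638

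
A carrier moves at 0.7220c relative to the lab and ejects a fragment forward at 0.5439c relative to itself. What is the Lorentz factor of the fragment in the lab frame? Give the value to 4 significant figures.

γ ≈ 2.399

u_lab = (0.5439 + 0.7220)/(1 + 0.5439×0.7220) = 1.2659/1.392696 = 0.9089566
γ = 1/√(1 − 0.9089566²) = 2.399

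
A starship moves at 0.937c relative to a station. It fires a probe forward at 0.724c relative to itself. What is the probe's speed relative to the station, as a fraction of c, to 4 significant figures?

Relativistic velocity addition: u = (u' + v)/(1 + u'v/c²)
= (0.724 + 0.937)/(1 + 0.724×0.937) = 1.661/1.67839 = 0.9896

u ≈ 0.9896c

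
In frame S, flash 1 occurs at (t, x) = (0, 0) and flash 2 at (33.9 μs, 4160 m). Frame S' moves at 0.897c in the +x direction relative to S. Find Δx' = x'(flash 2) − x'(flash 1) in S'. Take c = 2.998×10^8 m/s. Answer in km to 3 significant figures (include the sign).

Δx' ≈ -11.2 km

γ = 1/√(1 − 0.897²) = 2.2623
Δx' = γ(Δx − vΔt) = 2.2623 × (4160 m − 0.897×(2.998×10^8 m/s)×33.9×10^-6 s)
= 2.2623 × (-4956.4 m) = -11.2 km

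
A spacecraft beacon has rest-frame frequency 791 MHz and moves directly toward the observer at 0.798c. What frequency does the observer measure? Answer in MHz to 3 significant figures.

f_obs ≈ 2360 MHz

Relativistic Doppler: f_obs = f_src √((1+β)/(1−β))
= 791 × √(1.7980/0.20200) = 791 × 2.9835 = 2360 MHz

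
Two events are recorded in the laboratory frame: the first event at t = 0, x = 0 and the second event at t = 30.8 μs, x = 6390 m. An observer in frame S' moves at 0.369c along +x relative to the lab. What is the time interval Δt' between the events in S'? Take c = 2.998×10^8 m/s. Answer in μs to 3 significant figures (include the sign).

Δt' ≈ 24.7 μs

γ = 1/√(1 − 0.369²) = 1.0759
Δt' = γ(Δt − vΔx/c²) = 1.0759 × (30.8 μs − 0.369×6390 m / (2.998×10^8 m/s))
= 1.0759 × (22.935 μs) = 24.7 μs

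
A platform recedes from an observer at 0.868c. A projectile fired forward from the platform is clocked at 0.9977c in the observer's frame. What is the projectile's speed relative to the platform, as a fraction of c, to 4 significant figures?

Inverse velocity addition: u' = (u − v)/(1 − uv/c²)
= (0.9977 − 0.868)/(1 − 0.9977×0.868) = 0.1297/0.133996 = 0.9679

u' ≈ 0.9679c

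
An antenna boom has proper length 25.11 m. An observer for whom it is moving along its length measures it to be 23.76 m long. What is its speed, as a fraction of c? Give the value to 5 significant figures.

γ = L₀/L = 25.11/23.76 = 1.056818
β = √(1 − 1/γ²) = 0.32348

β ≈ 0.32348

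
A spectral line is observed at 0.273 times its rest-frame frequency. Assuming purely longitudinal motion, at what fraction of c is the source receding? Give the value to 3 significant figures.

β ≈ 0.861

f_obs/f_src = √((1−β)/(1+β)) = 0.273  ⇒  (1−β)/(1+β) = 0.074529
β = |1 − D²|/(1 + D²) = |1 − 0.074529|/(1 + 0.074529) = 0.861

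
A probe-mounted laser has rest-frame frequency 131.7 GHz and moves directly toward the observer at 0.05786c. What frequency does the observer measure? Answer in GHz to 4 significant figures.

f_obs ≈ 139.6 GHz

Relativistic Doppler: f_obs = f_src √((1+β)/(1−β))
= 131.7 × √(1.05786/0.942140) = 131.7 × 1.05964 = 139.6 GHz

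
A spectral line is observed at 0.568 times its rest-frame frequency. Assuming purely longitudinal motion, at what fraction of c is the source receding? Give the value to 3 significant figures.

f_obs/f_src = √((1−β)/(1+β)) = 0.568  ⇒  (1−β)/(1+β) = 0.32262
β = |1 − D²|/(1 + D²) = |1 − 0.32262|/(1 + 0.32262) = 0.512

β ≈ 0.512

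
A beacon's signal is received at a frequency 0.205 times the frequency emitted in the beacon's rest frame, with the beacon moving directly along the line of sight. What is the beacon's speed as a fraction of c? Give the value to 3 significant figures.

f_obs/f_src = √((1−β)/(1+β)) = 0.205  ⇒  (1−β)/(1+β) = 0.042025
β = |1 − D²|/(1 + D²) = |1 − 0.042025|/(1 + 0.042025) = 0.919

β ≈ 0.919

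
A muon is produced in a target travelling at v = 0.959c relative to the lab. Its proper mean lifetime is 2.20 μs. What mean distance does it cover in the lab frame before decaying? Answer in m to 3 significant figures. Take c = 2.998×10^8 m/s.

d ≈ 2230 m

γ = 1/√(1 − 0.959²) = 3.5285
Dilated lifetime: Δt = γτ₀ = 3.5285 × 2.20 μs = 7.7627 μs
d = vΔt = 0.959c × 7.7627 μs = 2.8751×10^8 m/s × 7.7627×10^-6 s = 2230 m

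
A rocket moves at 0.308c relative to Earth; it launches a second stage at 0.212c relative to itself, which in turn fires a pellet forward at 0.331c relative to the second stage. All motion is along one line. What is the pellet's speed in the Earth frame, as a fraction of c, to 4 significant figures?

u ≈ 0.7052c

Compose boost 2: (0.212 + 0.308)/(1 + 0.212×0.308) = 0.5200/1.06530 = 0.488127
Compose boost 3: (0.331 + 0.488127)/(1 + 0.331×0.488127) = 0.819127/1.16157 = 0.7052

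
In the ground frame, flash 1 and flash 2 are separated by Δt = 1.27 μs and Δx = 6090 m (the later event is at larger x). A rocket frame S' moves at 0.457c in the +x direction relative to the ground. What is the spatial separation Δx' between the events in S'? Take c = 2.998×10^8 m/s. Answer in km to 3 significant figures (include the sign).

Δx' ≈ 6.65 km

γ = 1/√(1 − 0.457²) = 1.1243
Δx' = γ(Δx − vΔt) = 1.1243 × (6090 m − 0.457×(2.998×10^8 m/s)×1.27×10^-6 s)
= 1.1243 × (5916.0 m) = 6.65 km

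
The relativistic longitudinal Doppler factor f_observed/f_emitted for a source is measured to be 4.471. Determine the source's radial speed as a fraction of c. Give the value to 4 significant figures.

f_obs/f_src = √((1+β)/(1−β)) = 4.471  ⇒  (1+β)/(1−β) = 19.9898
β = |1 − D²|/(1 + D²) = |1 − 19.9898|/(1 + 19.9898) = 0.9047

β ≈ 0.9047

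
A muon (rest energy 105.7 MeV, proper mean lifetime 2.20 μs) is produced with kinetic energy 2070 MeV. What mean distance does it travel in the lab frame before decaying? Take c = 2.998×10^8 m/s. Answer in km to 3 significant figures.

γ = 1 + K/(m₀c²) = 1 + 2070/105.7 = 20.584
β = √(1 − 1/γ²) = 0.99882
Dilated lifetime: γτ₀ = 20.584 × 2.20 μs = 45.284 μs
d = βc·γτ₀ = 0.99882 × (2.998×10^8 m/s) × 4.5284×10^-5 s = 13.6 km

d ≈ 13.6 km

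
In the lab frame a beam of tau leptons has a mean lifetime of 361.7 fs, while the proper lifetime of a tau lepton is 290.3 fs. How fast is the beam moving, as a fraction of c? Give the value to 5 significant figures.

β ≈ 0.59652

γ = Δt/τ₀ = 361.7/290.3 = 1.245952
β = √(1 − 1/γ²) = √(1 − 1/1.245952²) = 0.59652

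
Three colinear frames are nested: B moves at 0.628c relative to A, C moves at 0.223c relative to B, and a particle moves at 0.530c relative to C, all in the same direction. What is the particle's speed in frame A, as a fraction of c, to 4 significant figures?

Compose boost 2: (0.223 + 0.628)/(1 + 0.223×0.628) = 0.8510/1.14004 = 0.746462
Compose boost 3: (0.530 + 0.746462)/(1 + 0.530×0.746462) = 1.27646/1.39563 = 0.9146

u ≈ 0.9146c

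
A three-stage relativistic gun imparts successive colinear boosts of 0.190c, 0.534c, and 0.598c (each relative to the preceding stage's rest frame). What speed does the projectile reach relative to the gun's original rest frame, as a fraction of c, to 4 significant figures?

u ≈ 0.9011c

Compose boost 2: (0.534 + 0.190)/(1 + 0.534×0.190) = 0.7240/1.10146 = 0.657309
Compose boost 3: (0.598 + 0.657309)/(1 + 0.598×0.657309) = 1.25531/1.39307 = 0.9011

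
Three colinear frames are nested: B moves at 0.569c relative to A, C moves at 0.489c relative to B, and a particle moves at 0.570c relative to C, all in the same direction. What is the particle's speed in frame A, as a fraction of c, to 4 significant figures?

u ≈ 0.9497c

Compose boost 2: (0.489 + 0.569)/(1 + 0.489×0.569) = 1.058/1.27824 = 0.827700
Compose boost 3: (0.570 + 0.827700)/(1 + 0.570×0.827700) = 1.39770/1.47179 = 0.9497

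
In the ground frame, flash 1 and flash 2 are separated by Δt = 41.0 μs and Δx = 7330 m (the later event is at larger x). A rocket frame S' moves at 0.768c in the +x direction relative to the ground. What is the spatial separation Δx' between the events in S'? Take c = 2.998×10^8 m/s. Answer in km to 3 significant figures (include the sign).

γ = 1/√(1 − 0.768²) = 1.5614
Δx' = γ(Δx − vΔt) = 1.5614 × (7330 m − 0.768×(2.998×10^8 m/s)×41.0×10^-6 s)
= 1.5614 × (-2110.1 m) = -3.29 km

Δx' ≈ -3.29 km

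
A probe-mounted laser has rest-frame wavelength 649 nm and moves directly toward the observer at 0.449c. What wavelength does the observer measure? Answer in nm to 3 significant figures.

Relativistic Doppler: λ_obs = λ_src √((1−β)/(1+β))
= 649 × √(0.55100/1.4490) = 649 × 0.61665 = 400 nm

λ_obs ≈ 400 nm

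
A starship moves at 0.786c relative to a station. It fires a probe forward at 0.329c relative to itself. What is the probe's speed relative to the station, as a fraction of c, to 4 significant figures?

Relativistic velocity addition: u = (u' + v)/(1 + u'v/c²)
= (0.329 + 0.786)/(1 + 0.329×0.786) = 1.115/1.25859 = 0.8859

u ≈ 0.8859c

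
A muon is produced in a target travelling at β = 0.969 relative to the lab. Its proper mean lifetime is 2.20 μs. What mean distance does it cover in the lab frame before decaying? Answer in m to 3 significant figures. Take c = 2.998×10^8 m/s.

d ≈ 2590 m

γ = 1/√(1 − 0.969²) = 4.0476
Dilated lifetime: Δt = γτ₀ = 4.0476 × 2.20 μs = 8.9047 μs
d = vΔt = 0.969c × 8.9047 μs = 2.9051×10^8 m/s × 8.9047×10^-6 s = 2590 m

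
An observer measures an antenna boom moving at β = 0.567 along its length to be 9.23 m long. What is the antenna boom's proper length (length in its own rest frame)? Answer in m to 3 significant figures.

γ = 1/√(1 − 0.567²) = 1.2140
L₀ = γL = 1.2140 × 9.23 = 11.2 m

L₀ ≈ 11.2 m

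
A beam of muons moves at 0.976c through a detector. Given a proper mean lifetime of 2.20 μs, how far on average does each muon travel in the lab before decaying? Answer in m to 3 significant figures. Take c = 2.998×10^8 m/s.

γ = 1/√(1 − 0.976²) = 4.5920
Dilated lifetime: Δt = γτ₀ = 4.5920 × 2.20 μs = 10.102 μs
d = vΔt = 0.976c × 10.102 μs = 2.9260×10^8 m/s × 1.0102×10^-5 s = 2960 m

d ≈ 2960 m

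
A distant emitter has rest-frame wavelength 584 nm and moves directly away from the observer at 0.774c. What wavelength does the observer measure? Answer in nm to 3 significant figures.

Relativistic Doppler: λ_obs = λ_src √((1+β)/(1−β))
= 584 × √(1.7740/0.22600) = 584 × 2.8017 = 1640 nm

λ_obs ≈ 1640 nm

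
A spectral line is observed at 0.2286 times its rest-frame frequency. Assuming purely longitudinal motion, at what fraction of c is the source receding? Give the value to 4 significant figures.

f_obs/f_src = √((1−β)/(1+β)) = 0.2286  ⇒  (1−β)/(1+β) = 0.0522580
β = |1 − D²|/(1 + D²) = |1 − 0.0522580|/(1 + 0.0522580) = 0.9007

β ≈ 0.9007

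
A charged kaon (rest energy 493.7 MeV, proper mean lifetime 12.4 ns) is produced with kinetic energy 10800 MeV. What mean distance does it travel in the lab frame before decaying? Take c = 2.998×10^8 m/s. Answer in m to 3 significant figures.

γ = 1 + K/(m₀c²) = 1 + 10800/493.7 = 22.876
β = √(1 − 1/γ²) = 0.99904
Dilated lifetime: γτ₀ = 22.876 × 12.4 ns = 283.66 ns
d = βc·γτ₀ = 0.99904 × (2.998×10^8 m/s) × 2.8366×10^-7 s = 85.0 m

d ≈ 85.0 m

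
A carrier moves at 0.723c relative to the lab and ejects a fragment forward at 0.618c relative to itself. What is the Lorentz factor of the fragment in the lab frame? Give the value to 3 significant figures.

γ ≈ 2.66

u_lab = (0.618 + 0.723)/(1 + 0.618×0.723) = 1.341/1.44681 = 0.926864
γ = 1/√(1 − 0.926864²) = 2.66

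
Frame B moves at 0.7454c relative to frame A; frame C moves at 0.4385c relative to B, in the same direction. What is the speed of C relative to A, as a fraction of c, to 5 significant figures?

u ≈ 0.89226c

Compose boost 2: (0.4385 + 0.7454)/(1 + 0.4385×0.7454) = 1.1839/1.326858 = 0.89226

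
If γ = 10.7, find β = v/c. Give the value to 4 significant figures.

β = √(1 − 1/γ²) = √(1 − 1/10.7²) = √(0.991266) = 0.9956

β ≈ 0.9956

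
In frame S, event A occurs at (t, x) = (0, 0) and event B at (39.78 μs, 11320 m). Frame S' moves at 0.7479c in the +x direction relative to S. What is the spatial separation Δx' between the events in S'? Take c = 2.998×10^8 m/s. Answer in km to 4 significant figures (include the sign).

γ = 1/√(1 − 0.7479²) = 1.50645
Δx' = γ(Δx − vΔt) = 1.50645 × (11320 m − 0.7479×(2.998×10^8 m/s)×39.78×10^-6 s)
= 1.50645 × (2400.51 m) = 3.616 km

Δx' ≈ 3.616 km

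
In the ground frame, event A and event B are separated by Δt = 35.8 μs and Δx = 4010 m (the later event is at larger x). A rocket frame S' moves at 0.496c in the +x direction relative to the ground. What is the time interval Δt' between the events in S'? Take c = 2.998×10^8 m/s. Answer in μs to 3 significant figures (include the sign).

Δt' ≈ 33.6 μs

γ = 1/√(1 − 0.496²) = 1.1516
Δt' = γ(Δt − vΔx/c²) = 1.1516 × (35.8 μs − 0.496×4010 m / (2.998×10^8 m/s))
= 1.1516 × (29.166 μs) = 33.6 μs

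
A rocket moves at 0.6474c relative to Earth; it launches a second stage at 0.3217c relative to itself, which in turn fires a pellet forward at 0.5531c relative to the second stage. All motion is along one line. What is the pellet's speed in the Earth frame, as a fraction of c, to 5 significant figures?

u ≈ 0.93872c

Compose boost 2: (0.3217 + 0.6474)/(1 + 0.3217×0.6474) = 0.96910/1.208269 = 0.8020568
Compose boost 3: (0.5531 + 0.8020568)/(1 + 0.5531×0.8020568) = 1.355157/1.443618 = 0.93872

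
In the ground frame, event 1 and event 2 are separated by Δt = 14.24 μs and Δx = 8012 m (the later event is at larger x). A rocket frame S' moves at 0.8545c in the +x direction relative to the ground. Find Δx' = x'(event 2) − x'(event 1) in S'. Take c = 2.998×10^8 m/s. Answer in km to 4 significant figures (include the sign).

γ = 1/√(1 − 0.8545²) = 1.92511
Δx' = γ(Δx − vΔt) = 1.92511 × (8012 m − 0.8545×(2.998×10^8 m/s)×14.24×10^-6 s)
= 1.92511 × (4364.01 m) = 8.401 km

Δx' ≈ 8.401 km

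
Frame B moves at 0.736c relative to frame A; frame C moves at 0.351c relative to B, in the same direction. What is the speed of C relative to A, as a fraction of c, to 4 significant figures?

u ≈ 0.8638c

Compose boost 2: (0.351 + 0.736)/(1 + 0.351×0.736) = 1.087/1.25834 = 0.8638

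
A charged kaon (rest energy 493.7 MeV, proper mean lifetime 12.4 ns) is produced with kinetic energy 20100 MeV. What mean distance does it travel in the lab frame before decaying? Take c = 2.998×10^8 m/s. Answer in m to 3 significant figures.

d ≈ 155 m

γ = 1 + K/(m₀c²) = 1 + 20100/493.7 = 41.713
β = √(1 − 1/γ²) = 0.99971
Dilated lifetime: γτ₀ = 41.713 × 12.4 ns = 517.24 ns
d = βc·γτ₀ = 0.99971 × (2.998×10^8 m/s) × 5.1724×10^-7 s = 155 m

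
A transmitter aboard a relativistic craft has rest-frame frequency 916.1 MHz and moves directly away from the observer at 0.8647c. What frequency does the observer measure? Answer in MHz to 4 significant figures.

f_obs ≈ 246.8 MHz

Relativistic Doppler: f_obs = f_src √((1−β)/(1+β))
= 916.1 × √(0.135300/1.86470) = 916.1 × 0.269367 = 246.8 MHz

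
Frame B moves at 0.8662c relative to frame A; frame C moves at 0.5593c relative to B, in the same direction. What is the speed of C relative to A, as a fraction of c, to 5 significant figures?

Compose boost 2: (0.5593 + 0.8662)/(1 + 0.5593×0.8662) = 1.4255/1.484466 = 0.96028

u ≈ 0.96028c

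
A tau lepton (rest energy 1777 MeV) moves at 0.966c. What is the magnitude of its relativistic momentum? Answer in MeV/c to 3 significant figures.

γ = 1/√(1 − 0.966²) = 3.8678
p = γβm₀c = 3.8678 × 0.966 × 1777 MeV/c = 6640 MeV/c

p ≈ 6640 MeV/c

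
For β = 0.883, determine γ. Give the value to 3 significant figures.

γ = 1/√(1 − β²) = 1/√(1 − 0.883²) = 1/√(0.22031) = 2.13

γ ≈ 2.13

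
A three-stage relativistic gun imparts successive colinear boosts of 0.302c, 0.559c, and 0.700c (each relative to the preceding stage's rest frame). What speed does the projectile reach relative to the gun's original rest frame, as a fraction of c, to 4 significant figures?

Compose boost 2: (0.559 + 0.302)/(1 + 0.559×0.302) = 0.8610/1.16882 = 0.736642
Compose boost 3: (0.700 + 0.736642)/(1 + 0.700×0.736642) = 1.43664/1.51565 = 0.9479

u ≈ 0.9479c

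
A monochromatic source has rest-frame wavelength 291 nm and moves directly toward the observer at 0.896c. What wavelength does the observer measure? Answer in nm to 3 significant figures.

λ_obs ≈ 68.2 nm

Relativistic Doppler: λ_obs = λ_src √((1−β)/(1+β))
= 291 × √(0.10400/1.8960) = 291 × 0.23421 = 68.2 nm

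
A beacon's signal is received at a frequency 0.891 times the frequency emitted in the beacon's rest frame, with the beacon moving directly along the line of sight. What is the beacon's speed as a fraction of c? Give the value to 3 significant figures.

f_obs/f_src = √((1−β)/(1+β)) = 0.891  ⇒  (1−β)/(1+β) = 0.79388
β = |1 − D²|/(1 + D²) = |1 − 0.79388|/(1 + 0.79388) = 0.115

β ≈ 0.115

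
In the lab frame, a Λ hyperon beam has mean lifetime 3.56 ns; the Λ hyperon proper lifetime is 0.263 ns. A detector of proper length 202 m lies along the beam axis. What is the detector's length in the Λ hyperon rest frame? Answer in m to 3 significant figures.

L ≈ 14.9 m

Time dilation ⇒ γ = Δt/τ₀ = 3.56/0.263 = 13.536
Length contraction: L = L₀/γ = 202/13.536 = 14.9 m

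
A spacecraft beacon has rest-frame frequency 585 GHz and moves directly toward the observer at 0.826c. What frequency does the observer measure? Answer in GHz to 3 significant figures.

Relativistic Doppler: f_obs = f_src √((1+β)/(1−β))
= 585 × √(1.8260/0.17400) = 585 × 3.2395 = 1900 GHz

f_obs ≈ 1900 GHz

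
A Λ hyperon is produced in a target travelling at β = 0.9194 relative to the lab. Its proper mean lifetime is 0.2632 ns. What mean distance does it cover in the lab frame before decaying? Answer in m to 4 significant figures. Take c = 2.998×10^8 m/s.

d ≈ 0.1844 m

γ = 1/√(1 − 0.9194²) = 2.54243
Dilated lifetime: Δt = γτ₀ = 2.54243 × 0.2632 ns = 0.669169 ns
d = vΔt = 0.9194c × 0.669169 ns = 2.75636×10^8 m/s × 6.69169×10^-10 s = 0.1844 m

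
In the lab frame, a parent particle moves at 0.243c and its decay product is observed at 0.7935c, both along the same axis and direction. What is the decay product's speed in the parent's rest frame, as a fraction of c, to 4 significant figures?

u' ≈ 0.6820c

Inverse velocity addition: u' = (u − v)/(1 − uv/c²)
= (0.7935 − 0.243)/(1 − 0.7935×0.243) = 0.5505/0.807180 = 0.6820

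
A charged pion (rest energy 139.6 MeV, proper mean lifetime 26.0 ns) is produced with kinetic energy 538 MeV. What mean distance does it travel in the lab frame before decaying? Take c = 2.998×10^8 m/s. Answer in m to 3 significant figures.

γ = 1 + K/(m₀c²) = 1 + 538/139.6 = 4.8539
β = √(1 − 1/γ²) = 0.97855
Dilated lifetime: γτ₀ = 4.8539 × 26.0 ns = 126.20 ns
d = βc·γτ₀ = 0.97855 × (2.998×10^8 m/s) × 1.2620×10^-7 s = 37.0 m

d ≈ 37.0 m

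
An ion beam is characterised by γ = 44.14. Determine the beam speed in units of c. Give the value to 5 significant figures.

β = √(1 − 1/γ²) = √(1 − 1/44.14²) = √(0.9994867) = 0.99974

β ≈ 0.99974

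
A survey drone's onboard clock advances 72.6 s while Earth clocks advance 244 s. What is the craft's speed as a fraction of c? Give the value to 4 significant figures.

β ≈ 0.9547

γ = Δt/τ₀ = 244/72.6 = 3.36088
β = √(1 − 1/γ²) = √(1 − 1/3.36088²) = 0.9547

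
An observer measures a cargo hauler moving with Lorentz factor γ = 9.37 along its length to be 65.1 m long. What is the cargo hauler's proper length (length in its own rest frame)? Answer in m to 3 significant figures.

γ = 9.37 (given)
L₀ = γL = 9.37 × 65.1 = 610 m

L₀ ≈ 610 m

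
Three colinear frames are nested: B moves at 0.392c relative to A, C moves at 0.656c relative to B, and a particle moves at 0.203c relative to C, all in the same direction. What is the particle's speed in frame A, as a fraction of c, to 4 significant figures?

u ≈ 0.8866c

Compose boost 2: (0.656 + 0.392)/(1 + 0.656×0.392) = 1.048/1.25715 = 0.833630
Compose boost 3: (0.203 + 0.833630)/(1 + 0.203×0.833630) = 1.03663/1.16923 = 0.8866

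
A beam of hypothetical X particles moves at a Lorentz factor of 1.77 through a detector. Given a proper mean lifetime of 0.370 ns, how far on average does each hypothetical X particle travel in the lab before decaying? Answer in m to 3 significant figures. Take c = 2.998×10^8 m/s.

β = √(1 − 1/γ²) = √(1 − 1/1.77²) = 0.82511
Dilated lifetime: Δt = γτ₀ = 1.77 × 0.370 ns = 0.65490 ns
d = vΔt = 0.82511c × 0.65490 ns = 2.4737×10^8 m/s × 6.5490×10^-10 s = 0.162 m

d ≈ 0.162 m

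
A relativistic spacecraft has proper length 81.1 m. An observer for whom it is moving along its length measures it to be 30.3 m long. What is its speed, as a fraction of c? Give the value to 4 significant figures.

β ≈ 0.9276

γ = L₀/L = 81.1/30.3 = 2.67657
β = √(1 − 1/γ²) = 0.9276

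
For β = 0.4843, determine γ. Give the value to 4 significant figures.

γ = 1/√(1 − β²) = 1/√(1 − 0.4843²) = 1/√(0.765454) = 1.143

γ ≈ 1.143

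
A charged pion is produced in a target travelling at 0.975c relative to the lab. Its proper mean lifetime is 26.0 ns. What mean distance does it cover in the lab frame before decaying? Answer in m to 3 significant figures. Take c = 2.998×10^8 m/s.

d ≈ 34.2 m

γ = 1/√(1 − 0.975²) = 4.5004
Dilated lifetime: Δt = γτ₀ = 4.5004 × 26.0 ns = 117.01 ns
d = vΔt = 0.975c × 117.01 ns = 2.9230×10^8 m/s × 1.1701×10^-7 s = 34.2 m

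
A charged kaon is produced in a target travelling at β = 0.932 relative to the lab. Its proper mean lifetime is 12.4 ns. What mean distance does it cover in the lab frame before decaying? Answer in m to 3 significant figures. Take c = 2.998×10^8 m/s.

d ≈ 9.56 m

γ = 1/√(1 − 0.932²) = 2.7589
Dilated lifetime: Δt = γτ₀ = 2.7589 × 12.4 ns = 34.211 ns
d = vΔt = 0.932c × 34.211 ns = 2.7941×10^8 m/s × 3.4211×10^-8 s = 9.56 m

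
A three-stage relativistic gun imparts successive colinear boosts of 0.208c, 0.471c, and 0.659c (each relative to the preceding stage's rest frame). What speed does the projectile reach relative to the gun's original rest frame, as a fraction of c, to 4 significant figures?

u ≈ 0.9076c

Compose boost 2: (0.471 + 0.208)/(1 + 0.471×0.208) = 0.6790/1.09797 = 0.618415
Compose boost 3: (0.659 + 0.618415)/(1 + 0.659×0.618415) = 1.27742/1.40754 = 0.9076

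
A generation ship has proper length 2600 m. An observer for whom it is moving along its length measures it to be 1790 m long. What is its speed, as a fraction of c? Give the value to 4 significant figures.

γ = L₀/L = 2600/1790 = 1.45251
β = √(1 − 1/γ²) = 0.7253

β ≈ 0.7253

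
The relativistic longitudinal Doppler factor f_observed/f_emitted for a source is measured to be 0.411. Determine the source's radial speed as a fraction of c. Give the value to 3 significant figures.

β ≈ 0.711

f_obs/f_src = √((1−β)/(1+β)) = 0.411  ⇒  (1−β)/(1+β) = 0.16892
β = |1 − D²|/(1 + D²) = |1 − 0.16892|/(1 + 0.16892) = 0.711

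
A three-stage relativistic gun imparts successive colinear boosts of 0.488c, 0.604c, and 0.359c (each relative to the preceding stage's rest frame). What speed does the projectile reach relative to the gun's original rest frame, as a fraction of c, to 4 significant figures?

u ≈ 0.9230c

Compose boost 2: (0.604 + 0.488)/(1 + 0.604×0.488) = 1.092/1.29475 = 0.843405
Compose boost 3: (0.359 + 0.843405)/(1 + 0.359×0.843405) = 1.20240/1.30278 = 0.9230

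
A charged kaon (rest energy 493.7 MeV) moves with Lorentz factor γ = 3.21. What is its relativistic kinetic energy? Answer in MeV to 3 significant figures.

γ = 3.21 (given)
K = (γ − 1)m₀c² = (3.21 − 1) × 493.7 MeV = 2.2100 × 493.7 MeV = 1090 MeV

K ≈ 1090 MeV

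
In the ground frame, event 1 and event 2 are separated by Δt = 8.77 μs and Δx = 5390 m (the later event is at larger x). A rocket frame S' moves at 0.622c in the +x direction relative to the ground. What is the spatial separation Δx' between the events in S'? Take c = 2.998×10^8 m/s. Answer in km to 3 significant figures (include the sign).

Δx' ≈ 4.80 km

γ = 1/√(1 − 0.622²) = 1.2771
Δx' = γ(Δx − vΔt) = 1.2771 × (5390 m − 0.622×(2.998×10^8 m/s)×8.77×10^-6 s)
= 1.2771 × (3754.6 m) = 4.80 km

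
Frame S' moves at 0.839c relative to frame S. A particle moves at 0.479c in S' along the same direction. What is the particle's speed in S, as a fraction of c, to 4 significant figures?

Relativistic velocity addition: u = (u' + v)/(1 + u'v/c²)
= (0.479 + 0.839)/(1 + 0.479×0.839) = 1.318/1.40188 = 0.9402

u ≈ 0.9402c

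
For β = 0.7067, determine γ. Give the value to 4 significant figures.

γ ≈ 1.413

γ = 1/√(1 − β²) = 1/√(1 − 0.7067²) = 1/√(0.500575) = 1.413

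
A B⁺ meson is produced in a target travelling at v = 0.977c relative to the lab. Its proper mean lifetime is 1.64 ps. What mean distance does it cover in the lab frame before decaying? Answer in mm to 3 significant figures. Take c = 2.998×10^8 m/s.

d ≈ 2.25 mm

γ = 1/√(1 − 0.977²) = 4.6896
Dilated lifetime: Δt = γτ₀ = 4.6896 × 1.64 ps = 7.6909 ps
d = vΔt = 0.977c × 7.6909 ps = 2.9290×10^8 m/s × 7.6909×10^-12 s = 2.25 mm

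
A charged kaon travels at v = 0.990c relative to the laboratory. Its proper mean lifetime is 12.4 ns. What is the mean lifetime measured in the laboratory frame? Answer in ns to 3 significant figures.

Δt ≈ 87.9 ns

γ = 1/√(1 − 0.990²) = 7.0888
Time dilation: Δt = γτ₀ = 7.0888 × 12.4 ns = 87.9 ns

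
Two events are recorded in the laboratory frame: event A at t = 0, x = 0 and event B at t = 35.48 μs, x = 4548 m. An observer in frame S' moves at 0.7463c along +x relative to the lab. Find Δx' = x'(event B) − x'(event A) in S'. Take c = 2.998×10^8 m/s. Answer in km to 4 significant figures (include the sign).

Δx' ≈ -5.094 km

γ = 1/√(1 − 0.7463²) = 1.50238
Δx' = γ(Δx − vΔt) = 1.50238 × (4548 m − 0.7463×(2.998×10^8 m/s)×35.48×10^-6 s)
= 1.50238 × (-3390.32 m) = -5.094 km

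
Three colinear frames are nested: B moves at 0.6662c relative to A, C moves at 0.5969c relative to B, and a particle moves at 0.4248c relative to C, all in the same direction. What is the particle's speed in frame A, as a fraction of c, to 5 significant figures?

Compose boost 2: (0.5969 + 0.6662)/(1 + 0.5969×0.6662) = 1.2631/1.397655 = 0.9037282
Compose boost 3: (0.4248 + 0.9037282)/(1 + 0.4248×0.9037282) = 1.328528/1.383904 = 0.95999

u ≈ 0.95999c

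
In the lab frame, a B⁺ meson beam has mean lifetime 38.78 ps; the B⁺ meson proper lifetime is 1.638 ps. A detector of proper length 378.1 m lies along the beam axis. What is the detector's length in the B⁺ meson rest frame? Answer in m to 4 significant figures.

L ≈ 15.97 m

Time dilation ⇒ γ = Δt/τ₀ = 38.78/1.638 = 23.6752
Length contraction: L = L₀/γ = 378.1/23.6752 = 15.97 m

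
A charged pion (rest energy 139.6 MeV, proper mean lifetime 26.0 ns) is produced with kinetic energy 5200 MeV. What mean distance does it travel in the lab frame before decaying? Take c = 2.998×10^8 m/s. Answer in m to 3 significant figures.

d ≈ 298 m

γ = 1 + K/(m₀c²) = 1 + 5200/139.6 = 38.249
β = √(1 − 1/γ²) = 0.99966
Dilated lifetime: γτ₀ = 38.249 × 26.0 ns = 994.48 ns
d = βc·γτ₀ = 0.99966 × (2.998×10^8 m/s) × 9.9448×10^-7 s = 298 m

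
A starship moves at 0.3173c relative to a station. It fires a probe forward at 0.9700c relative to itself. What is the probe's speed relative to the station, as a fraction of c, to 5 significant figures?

Relativistic velocity addition: u = (u' + v)/(1 + u'v/c²)
= (0.9700 + 0.3173)/(1 + 0.9700×0.3173) = 1.2873/1.307781 = 0.98434

u ≈ 0.98434c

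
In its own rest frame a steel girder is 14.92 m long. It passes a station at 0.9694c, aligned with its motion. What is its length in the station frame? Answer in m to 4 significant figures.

L ≈ 3.663 m

γ = 1/√(1 − 0.9694²) = 4.07354
Length contraction: L = L₀/γ = 14.92/4.07354 = 3.663 m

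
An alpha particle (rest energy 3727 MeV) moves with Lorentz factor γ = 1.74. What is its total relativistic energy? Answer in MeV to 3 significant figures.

γ = 1.74 (given)
E = γm₀c² = 1.74 × 3727 MeV = 6480 MeV

E ≈ 6480 MeV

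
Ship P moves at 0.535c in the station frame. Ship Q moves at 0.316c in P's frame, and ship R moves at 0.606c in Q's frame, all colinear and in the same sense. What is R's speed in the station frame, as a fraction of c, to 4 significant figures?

Compose boost 2: (0.316 + 0.535)/(1 + 0.316×0.535) = 0.8510/1.16906 = 0.727935
Compose boost 3: (0.606 + 0.727935)/(1 + 0.606×0.727935) = 1.33394/1.44113 = 0.9256

u ≈ 0.9256c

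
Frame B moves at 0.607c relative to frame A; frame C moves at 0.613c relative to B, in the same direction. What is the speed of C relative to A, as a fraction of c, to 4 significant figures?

u ≈ 0.8892c

Compose boost 2: (0.613 + 0.607)/(1 + 0.613×0.607) = 1.220/1.37209 = 0.8892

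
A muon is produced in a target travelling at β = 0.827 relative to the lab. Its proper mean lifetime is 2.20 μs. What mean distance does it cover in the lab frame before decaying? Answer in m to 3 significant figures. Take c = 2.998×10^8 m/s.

γ = 1/√(1 − 0.827²) = 1.7787
Dilated lifetime: Δt = γτ₀ = 1.7787 × 2.20 μs = 3.9132 μs
d = vΔt = 0.827c × 3.9132 μs = 2.4793×10^8 m/s × 3.9132×10^-6 s = 970 m

d ≈ 970 m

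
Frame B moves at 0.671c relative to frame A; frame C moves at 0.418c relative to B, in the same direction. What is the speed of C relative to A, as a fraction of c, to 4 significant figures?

Compose boost 2: (0.418 + 0.671)/(1 + 0.418×0.671) = 1.089/1.28048 = 0.8505

u ≈ 0.8505c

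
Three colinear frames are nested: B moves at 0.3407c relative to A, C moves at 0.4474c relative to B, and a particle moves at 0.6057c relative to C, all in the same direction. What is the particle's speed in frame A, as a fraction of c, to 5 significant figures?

u ≈ 0.91186c

Compose boost 2: (0.4474 + 0.3407)/(1 + 0.4474×0.3407) = 0.78810/1.152429 = 0.6838598
Compose boost 3: (0.6057 + 0.6838598)/(1 + 0.6057×0.6838598) = 1.289560/1.414214 = 0.91186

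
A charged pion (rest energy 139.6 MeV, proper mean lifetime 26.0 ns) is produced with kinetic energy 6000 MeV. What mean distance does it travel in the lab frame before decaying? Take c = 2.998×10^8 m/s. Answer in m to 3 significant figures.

γ = 1 + K/(m₀c²) = 1 + 6000/139.6 = 43.980
β = √(1 − 1/γ²) = 0.99974
Dilated lifetime: γτ₀ = 43.980 × 26.0 ns = 1143.5 ns
d = βc·γτ₀ = 0.99974 × (2.998×10^8 m/s) × 1.1435×10^-6 s = 343 m

d ≈ 343 m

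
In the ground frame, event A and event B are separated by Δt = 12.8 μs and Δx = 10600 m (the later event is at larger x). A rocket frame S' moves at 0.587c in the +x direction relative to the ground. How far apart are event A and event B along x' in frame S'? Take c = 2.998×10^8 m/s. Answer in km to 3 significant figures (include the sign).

γ = 1/√(1 − 0.587²) = 1.2352
Δx' = γ(Δx − vΔt) = 1.2352 × (10600 m − 0.587×(2.998×10^8 m/s)×12.8×10^-6 s)
= 1.2352 × (8347.4 m) = 10.3 km

Δx' ≈ 10.3 km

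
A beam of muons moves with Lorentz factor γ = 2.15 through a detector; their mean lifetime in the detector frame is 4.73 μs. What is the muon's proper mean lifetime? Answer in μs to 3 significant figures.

γ = 2.15 (given)
Proper time: τ₀ = Δt/γ = 4.73/2.15 = 2.20 μs

τ₀ ≈ 2.20 μs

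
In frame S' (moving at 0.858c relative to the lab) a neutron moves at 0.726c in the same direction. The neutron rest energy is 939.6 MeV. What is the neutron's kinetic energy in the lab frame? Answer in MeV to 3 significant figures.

K ≈ 3380 MeV

u_lab = (0.726 + 0.858)/(1 + 0.726×0.858) = 0.976026
γ = 1/√(1 − 0.976026²) = 4.5944
K = (γ − 1)m₀c² = (4.5944 − 1) × 939.6 = 3.5944 × 939.6 = 3380 MeV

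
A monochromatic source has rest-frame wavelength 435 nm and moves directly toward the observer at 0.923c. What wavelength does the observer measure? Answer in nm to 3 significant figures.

Relativistic Doppler: λ_obs = λ_src √((1−β)/(1+β))
= 435 × √(0.077000/1.9230) = 435 × 0.20010 = 87.0 nm

λ_obs ≈ 87.0 nm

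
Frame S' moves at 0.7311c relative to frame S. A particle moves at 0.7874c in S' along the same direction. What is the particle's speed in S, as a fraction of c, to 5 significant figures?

u ≈ 0.96372c

Relativistic velocity addition: u = (u' + v)/(1 + u'v/c²)
= (0.7874 + 0.7311)/(1 + 0.7874×0.7311) = 1.5185/1.575668 = 0.96372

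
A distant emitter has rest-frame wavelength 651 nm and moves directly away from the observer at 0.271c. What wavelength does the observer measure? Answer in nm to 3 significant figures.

λ_obs ≈ 860 nm

Relativistic Doppler: λ_obs = λ_src √((1+β)/(1−β))
= 651 × √(1.2710/0.72900) = 651 × 1.3204 = 860 nm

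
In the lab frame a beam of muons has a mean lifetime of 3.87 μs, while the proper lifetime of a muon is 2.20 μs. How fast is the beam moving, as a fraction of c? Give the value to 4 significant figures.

γ = Δt/τ₀ = 3.87/2.20 = 1.75909
β = √(1 − 1/γ²) = √(1 − 1/1.75909²) = 0.8227

β ≈ 0.8227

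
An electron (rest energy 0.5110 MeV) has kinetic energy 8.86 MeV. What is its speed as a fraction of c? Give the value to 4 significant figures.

β ≈ 0.9985

γ = 1 + K/(m₀c²) = 1 + 8.86/0.5110 = 18.3386
β = √(1 − 1/γ²) = 0.9985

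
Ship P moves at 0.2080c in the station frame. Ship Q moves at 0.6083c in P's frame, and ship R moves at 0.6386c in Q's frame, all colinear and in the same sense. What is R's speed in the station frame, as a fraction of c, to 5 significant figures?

u ≈ 0.93196c

Compose boost 2: (0.6083 + 0.2080)/(1 + 0.6083×0.2080) = 0.81630/1.126526 = 0.7246168
Compose boost 3: (0.6386 + 0.7246168)/(1 + 0.6386×0.7246168) = 1.363217/1.462740 = 0.93196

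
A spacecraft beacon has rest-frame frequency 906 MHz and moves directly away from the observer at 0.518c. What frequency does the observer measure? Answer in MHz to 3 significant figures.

f_obs ≈ 511 MHz

Relativistic Doppler: f_obs = f_src √((1−β)/(1+β))
= 906 × √(0.48200/1.5180) = 906 × 0.56349 = 511 MHz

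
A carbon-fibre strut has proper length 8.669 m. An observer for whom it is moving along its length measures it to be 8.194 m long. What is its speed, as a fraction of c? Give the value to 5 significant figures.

γ = L₀/L = 8.669/8.194 = 1.057969
β = √(1 − 1/γ²) = 0.32647

β ≈ 0.32647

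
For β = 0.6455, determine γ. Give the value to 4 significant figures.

γ = 1/√(1 − β²) = 1/√(1 − 0.6455²) = 1/√(0.583330) = 1.309

γ ≈ 1.309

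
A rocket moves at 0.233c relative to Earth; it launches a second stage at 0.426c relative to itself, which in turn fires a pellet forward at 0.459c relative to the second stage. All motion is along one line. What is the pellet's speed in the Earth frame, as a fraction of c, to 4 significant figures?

u ≈ 0.8301c

Compose boost 2: (0.426 + 0.233)/(1 + 0.426×0.233) = 0.6590/1.09926 = 0.599495
Compose boost 3: (0.459 + 0.599495)/(1 + 0.459×0.599495) = 1.05850/1.27517 = 0.8301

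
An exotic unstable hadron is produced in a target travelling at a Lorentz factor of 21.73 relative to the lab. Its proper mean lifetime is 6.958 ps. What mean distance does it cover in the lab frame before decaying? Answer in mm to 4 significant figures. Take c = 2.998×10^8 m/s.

d ≈ 45.28 mm

β = √(1 − 1/γ²) = √(1 − 1/21.73²) = 0.998941
Dilated lifetime: Δt = γτ₀ = 21.73 × 6.958 ps = 151.197 ps
d = vΔt = 0.998941c × 151.197 ps = 2.99482×10^8 m/s × 1.51197×10^-10 s = 45.28 mm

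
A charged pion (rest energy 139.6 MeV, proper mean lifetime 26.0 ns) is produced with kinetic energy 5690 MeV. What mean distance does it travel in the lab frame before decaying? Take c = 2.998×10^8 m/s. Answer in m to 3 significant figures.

γ = 1 + K/(m₀c²) = 1 + 5690/139.6 = 41.759
β = √(1 − 1/γ²) = 0.99971
Dilated lifetime: γτ₀ = 41.759 × 26.0 ns = 1085.7 ns
d = βc·γτ₀ = 0.99971 × (2.998×10^8 m/s) × 1.0857×10^-6 s = 325 m

d ≈ 325 m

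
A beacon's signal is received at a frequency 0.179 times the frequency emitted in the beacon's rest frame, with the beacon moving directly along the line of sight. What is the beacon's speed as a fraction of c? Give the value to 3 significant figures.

f_obs/f_src = √((1−β)/(1+β)) = 0.179  ⇒  (1−β)/(1+β) = 0.032041
β = |1 − D²|/(1 + D²) = |1 − 0.032041|/(1 + 0.032041) = 0.938

β ≈ 0.938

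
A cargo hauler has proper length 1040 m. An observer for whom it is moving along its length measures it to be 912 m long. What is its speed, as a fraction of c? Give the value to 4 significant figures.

γ = L₀/L = 1040/912 = 1.14035
β = √(1 − 1/γ²) = 0.4806

β ≈ 0.4806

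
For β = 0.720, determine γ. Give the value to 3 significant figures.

γ = 1/√(1 − β²) = 1/√(1 − 0.720²) = 1/√(0.48160) = 1.44

γ ≈ 1.44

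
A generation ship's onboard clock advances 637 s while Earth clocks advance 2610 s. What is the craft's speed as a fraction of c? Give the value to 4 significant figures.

β ≈ 0.9698

γ = Δt/τ₀ = 2610/637 = 4.09733
β = √(1 − 1/γ²) = √(1 − 1/4.09733²) = 0.9698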